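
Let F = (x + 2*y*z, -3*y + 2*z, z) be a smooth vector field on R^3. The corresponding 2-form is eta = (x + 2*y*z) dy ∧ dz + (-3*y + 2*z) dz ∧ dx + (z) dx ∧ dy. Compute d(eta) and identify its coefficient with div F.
d(eta) = (-1) dx ∧ dy ∧ dz; div F = -1

For a 2-form in R^3 of the form above, applying d gives a 3-form with coefficient ∂P/∂x + ∂Q/∂y + ∂R/∂z:
  ∂P/∂x = 1
  ∂Q/∂y = -3
  ∂R/∂z = 1
Sum = -1, which is exactly div F.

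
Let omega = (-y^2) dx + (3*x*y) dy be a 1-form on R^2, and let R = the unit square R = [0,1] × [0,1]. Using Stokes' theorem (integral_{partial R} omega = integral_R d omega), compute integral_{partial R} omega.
integral_(partial R) omega = 5/2

Stokes: integral_partial_R omega = integral_R d omega with d omega = (∂Q/∂x - ∂P/∂y) dx ∧ dy.
  ∂Q/∂x = 3*y
  ∂P/∂y = -2*y
  integrand = ∂Q/∂x - ∂P/∂y = 5*y.
Integrating over R: integral_0^1 integral_0^1 (5*y) dx dy = 5/2.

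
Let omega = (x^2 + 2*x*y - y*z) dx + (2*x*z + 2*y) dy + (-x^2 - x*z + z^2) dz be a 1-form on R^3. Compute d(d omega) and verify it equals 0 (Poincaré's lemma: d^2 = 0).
d(d omega) = 0

Step 1: d omega = sum_{i<j} (∂f_j/∂x_i - ∂f_i/∂x_j) dx_i ∧ dx_j:
  coeff of dx ∧ dy: -2*x + 3*z
  coeff of dx ∧ dz: -2*x + y - z
  coeff of dy ∧ dz: -2*x
Step 2: Apply d again to each 2-form coefficient. The only possible 3-form in R^3 is dx ∧ dy ∧ dz, with coefficient
  ∂(coeff of dy∧dz)/∂x - ∂(coeff of dx∧dz)/∂y + ∂(coeff of dx∧dy)/∂z
  = ∂/∂x (-2*x) - ∂/∂y (-2*x + y - z) + ∂/∂z (-2*x + 3*z).
Each of these terms simplifies to sums of mixed partials that cancel in pairs. The result is 0 (by equality of mixed partials for smooth functions — Schwarz / Clairaut).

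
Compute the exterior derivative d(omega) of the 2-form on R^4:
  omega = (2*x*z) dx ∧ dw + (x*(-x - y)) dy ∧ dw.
d(omega) = (-2*x) dx ∧ dz ∧ dw + (-2*x - y) dx ∧ dy ∧ dw

For a 2-form omega = sum_{i<j} g_{ij} dx_i ∧ dx_j, the exterior derivative is
  d(omega) = sum_{i<j} d(g_{ij}) ∧ dx_i ∧ dx_j = sum_{i<j, k} (∂g_{ij}/∂x_k) dx_k ∧ dx_i ∧ dx_j.
Expand each term, using dx_k ∧ dx_i ∧ dx_j = sgn(permutation) dx_{(a)} ∧ dx_{(b)} ∧ dx_{(c)} with (a < b < c) sorted:
  d(2*x*z) includes (∂/∂z)(2*x*z) dz = (2*x) dz, which multiplied by dx ∧ dw gives (-2*x) dx ∧ dz ∧ dw
  d(x*(-x - y)) includes (∂/∂x)(x*(-x - y)) dx = (-2*x - y) dx, which multiplied by dy ∧ dw gives (-2*x - y) dx ∧ dy ∧ dw
Collecting like 3-forms: d(omega) = (-2*x) dx ∧ dz ∧ dw + (-2*x - y) dx ∧ dy ∧ dw.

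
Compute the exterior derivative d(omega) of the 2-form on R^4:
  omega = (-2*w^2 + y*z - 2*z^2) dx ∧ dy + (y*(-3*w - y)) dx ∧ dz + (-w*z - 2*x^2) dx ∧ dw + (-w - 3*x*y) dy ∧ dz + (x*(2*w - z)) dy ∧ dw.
d(omega) = (3*w - 4*z) dx ∧ dy ∧ dz + (-2*w - z) dx ∧ dy ∧ dw + (w - 3*y) dx ∧ dz ∧ dw + (x - 1) dy ∧ dz ∧ dw

For a 2-form omega = sum_{i<j} g_{ij} dx_i ∧ dx_j, the exterior derivative is
  d(omega) = sum_{i<j} d(g_{ij}) ∧ dx_i ∧ dx_j = sum_{i<j, k} (∂g_{ij}/∂x_k) dx_k ∧ dx_i ∧ dx_j.
Expand each term, using dx_k ∧ dx_i ∧ dx_j = sgn(permutation) dx_{(a)} ∧ dx_{(b)} ∧ dx_{(c)} with (a < b < c) sorted:
  d(-2*w^2 + y*z - 2*z^2) includes (∂/∂z)(-2*w^2 + y*z - 2*z^2) dz = (y - 4*z) dz, which multiplied by dx ∧ dy gives (y - 4*z) dx ∧ dy ∧ dz
  d(-2*w^2 + y*z - 2*z^2) includes (∂/∂w)(-2*w^2 + y*z - 2*z^2) dw = (-4*w) dw, which multiplied by dx ∧ dy gives (-4*w) dx ∧ dy ∧ dw
  d(y*(-3*w - y)) includes (∂/∂y)(y*(-3*w - y)) dy = (-3*w - 2*y) dy, which multiplied by dx ∧ dz gives (3*w + 2*y) dx ∧ dy ∧ dz
  d(y*(-3*w - y)) includes (∂/∂w)(y*(-3*w - y)) dw = (-3*y) dw, which multiplied by dx ∧ dz gives (-3*y) dx ∧ dz ∧ dw
  d(-w*z - 2*x^2) includes (∂/∂z)(-w*z - 2*x^2) dz = (-w) dz, which multiplied by dx ∧ dw gives (w) dx ∧ dz ∧ dw
  d(-w - 3*x*y) includes (∂/∂x)(-w - 3*x*y) dx = (-3*y) dx, which multiplied by dy ∧ dz gives (-3*y) dx ∧ dy ∧ dz
  d(-w - 3*x*y) includes (∂/∂w)(-w - 3*x*y) dw = (-1) dw, which multiplied by dy ∧ dz gives (-1) dy ∧ dz ∧ dw
  d(x*(2*w - z)) includes (∂/∂x)(x*(2*w - z)) dx = (2*w - z) dx, which multiplied by dy ∧ dw gives (2*w - z) dx ∧ dy ∧ dw
  d(x*(2*w - z)) includes (∂/∂z)(x*(2*w - z)) dz = (-x) dz, which multiplied by dy ∧ dw gives (x) dy ∧ dz ∧ dw
Collecting like 3-forms: d(omega) = (3*w - 4*z) dx ∧ dy ∧ dz + (-2*w - z) dx ∧ dy ∧ dw + (w - 3*y) dx ∧ dz ∧ dw + (x - 1) dy ∧ dz ∧ dw.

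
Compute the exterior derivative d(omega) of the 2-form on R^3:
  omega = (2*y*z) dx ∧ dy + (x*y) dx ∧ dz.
d(omega) = (-x + 2*y) dx ∧ dy ∧ dz

For a 2-form omega = sum_{i<j} g_{ij} dx_i ∧ dx_j, the exterior derivative is
  d(omega) = sum_{i<j} d(g_{ij}) ∧ dx_i ∧ dx_j = sum_{i<j, k} (∂g_{ij}/∂x_k) dx_k ∧ dx_i ∧ dx_j.
Expand each term, using dx_k ∧ dx_i ∧ dx_j = sgn(permutation) dx_{(a)} ∧ dx_{(b)} ∧ dx_{(c)} with (a < b < c) sorted:
  d(2*y*z) includes (∂/∂z)(2*y*z) dz = (2*y) dz, which multiplied by dx ∧ dy gives (2*y) dx ∧ dy ∧ dz
  d(x*y) includes (∂/∂y)(x*y) dy = (x) dy, which multiplied by dx ∧ dz gives (-x) dx ∧ dy ∧ dz
Collecting like 3-forms: d(omega) = (-x + 2*y) dx ∧ dy ∧ dz.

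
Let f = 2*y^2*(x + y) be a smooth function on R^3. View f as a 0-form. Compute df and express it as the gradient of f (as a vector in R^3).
df = (2*y^2) dx + (2*y*(2*x + 3*y)) dy + (0) dz; grad f = (2*y^2, 2*y*(2*x + 3*y), 0)

For a 0-form f, d f = (∂f/∂x) dx + (∂f/∂y) dy + (∂f/∂z) dz. The components of the vector representation are exactly the entries of grad f in Cartesian coordinates:
  ∂f/∂x = 2*y^2
  ∂f/∂y = 2*y*(2*x + 3*y)
  ∂f/∂z = 0.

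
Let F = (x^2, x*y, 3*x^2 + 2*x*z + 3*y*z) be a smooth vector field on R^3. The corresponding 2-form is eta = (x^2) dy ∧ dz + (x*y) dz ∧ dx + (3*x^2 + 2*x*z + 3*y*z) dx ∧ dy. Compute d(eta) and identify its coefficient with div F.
d(eta) = (5*x + 3*y) dx ∧ dy ∧ dz; div F = 5*x + 3*y

For a 2-form in R^3 of the form above, applying d gives a 3-form with coefficient ∂P/∂x + ∂Q/∂y + ∂R/∂z:
  ∂P/∂x = 2*x
  ∂Q/∂y = x
  ∂R/∂z = 2*x + 3*y
Sum = 5*x + 3*y, which is exactly div F.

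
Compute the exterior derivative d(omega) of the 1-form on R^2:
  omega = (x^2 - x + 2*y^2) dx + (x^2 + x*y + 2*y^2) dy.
d(omega) = (2*x - 3*y) dx ∧ dy

For a 1-form omega = sum_i f_i dx_i, the exterior derivative is
  d(omega) = sum_{i < j} (∂f_j/∂x_i - ∂f_i/∂x_j) dx_i ∧ dx_j.
  coefficient of dx ∧ dy: ∂f_2/∂x - ∂f_1/∂y = ∂(x^2 + x*y + 2*y^2)/∂x - ∂(x^2 - x + 2*y^2)/∂y = 2*x - 3*y
Assembling: d(omega) = (2*x - 3*y) dx ∧ dy.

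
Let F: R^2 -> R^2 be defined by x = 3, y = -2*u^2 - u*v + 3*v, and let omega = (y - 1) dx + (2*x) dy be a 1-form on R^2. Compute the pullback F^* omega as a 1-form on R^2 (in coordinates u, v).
F^* omega = (-24*u - 6*v) du + (18 - 6*u) dv

Using F^*(f dg) = (f ∘ F) d(g ∘ F), substitute each coordinate x_i by F_i(u, v) in f_i, and replace dx_i by d F_i = (∂F_i/∂u) du + (∂F_i/∂v) dv.
  For the x component: f_1(F) = -2*u^2 - u*v + 3*v - 1; d F_1 = (0) du + (0) dv
  For the y component: f_2(F) = 6; d F_2 = (-4*u - v) du + (3 - u) dv
Combining and collecting du, dv coefficients:
  coeff of du: -24*u - 6*v
  coeff of dv: 18 - 6*u
F^* omega = (-24*u - 6*v) du + (18 - 6*u) dv.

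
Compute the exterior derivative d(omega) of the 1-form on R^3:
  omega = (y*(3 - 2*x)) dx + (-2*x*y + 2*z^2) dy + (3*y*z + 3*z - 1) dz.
d(omega) = (2*x - 2*y - 3) dx ∧ dy + (-z) dy ∧ dz

For a 1-form omega = sum_i f_i dx_i, the exterior derivative is
  d(omega) = sum_{i < j} (∂f_j/∂x_i - ∂f_i/∂x_j) dx_i ∧ dx_j.
  coefficient of dx ∧ dy: ∂f_2/∂x - ∂f_1/∂y = ∂(-2*x*y + 2*z^2)/∂x - ∂(y*(3 - 2*x))/∂y = 2*x - 2*y - 3
  coefficient of dy ∧ dz: ∂f_3/∂y - ∂f_2/∂z = ∂(3*y*z + 3*z - 1)/∂y - ∂(-2*x*y + 2*z^2)/∂z = -z
Assembling: d(omega) = (2*x - 2*y - 3) dx ∧ dy + (-z) dy ∧ dz.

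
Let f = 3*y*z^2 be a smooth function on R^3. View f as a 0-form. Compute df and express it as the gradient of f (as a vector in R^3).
df = (0) dx + (3*z^2) dy + (6*y*z) dz; grad f = (0, 3*z^2, 6*y*z)

For a 0-form f, d f = (∂f/∂x) dx + (∂f/∂y) dy + (∂f/∂z) dz. The components of the vector representation are exactly the entries of grad f in Cartesian coordinates:
  ∂f/∂x = 0
  ∂f/∂y = 3*z^2
  ∂f/∂z = 6*y*z.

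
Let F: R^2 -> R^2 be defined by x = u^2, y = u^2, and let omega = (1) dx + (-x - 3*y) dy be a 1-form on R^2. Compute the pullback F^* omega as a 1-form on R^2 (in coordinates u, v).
F^* omega = (-8*u^3 + 2*u) du

Using F^*(f dg) = (f ∘ F) d(g ∘ F), substitute each coordinate x_i by F_i(u, v) in f_i, and replace dx_i by d F_i = (∂F_i/∂u) du + (∂F_i/∂v) dv.
  For the x component: f_1(F) = 1; d F_1 = (2*u) du + (0) dv
  For the y component: f_2(F) = -4*u^2; d F_2 = (2*u) du + (0) dv
Combining and collecting du, dv coefficients:
  coeff of du: -8*u^3 + 2*u
  coeff of dv: 0
F^* omega = (-8*u^3 + 2*u) du.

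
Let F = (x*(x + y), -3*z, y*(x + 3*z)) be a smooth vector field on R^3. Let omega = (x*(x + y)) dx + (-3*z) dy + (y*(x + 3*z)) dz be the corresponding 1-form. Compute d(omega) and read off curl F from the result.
d(omega) = (x + 3*z + 3) dy ∧ dz + (-y) dz ∧ dx + (-x) dx ∧ dy; curl F = (x + 3*z + 3, -y, -x)

d omega = sum_{i<j} (∂f_j/∂x_i - ∂f_i/∂x_j) dx_i ∧ dx_j. Under the identification (dy ∧ dz, dz ∧ dx, dx ∧ dy) ↔ (e_x, e_y, e_z), the coefficients are exactly the components of curl F. Compute:
  ∂R/∂y - ∂Q/∂z = (x + 3*z) - (-3) = x + 3*z + 3
  ∂P/∂z - ∂R/∂x = (0) - (y) = -y
  ∂Q/∂x - ∂P/∂y = (0) - (x) = -x.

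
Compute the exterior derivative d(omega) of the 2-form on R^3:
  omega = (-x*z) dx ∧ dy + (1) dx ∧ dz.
d(omega) = (-x) dx ∧ dy ∧ dz

For a 2-form omega = sum_{i<j} g_{ij} dx_i ∧ dx_j, the exterior derivative is
  d(omega) = sum_{i<j} d(g_{ij}) ∧ dx_i ∧ dx_j = sum_{i<j, k} (∂g_{ij}/∂x_k) dx_k ∧ dx_i ∧ dx_j.
Expand each term, using dx_k ∧ dx_i ∧ dx_j = sgn(permutation) dx_{(a)} ∧ dx_{(b)} ∧ dx_{(c)} with (a < b < c) sorted:
  d(-x*z) includes (∂/∂z)(-x*z) dz = (-x) dz, which multiplied by dx ∧ dy gives (-x) dx ∧ dy ∧ dz
Collecting like 3-forms: d(omega) = (-x) dx ∧ dy ∧ dz.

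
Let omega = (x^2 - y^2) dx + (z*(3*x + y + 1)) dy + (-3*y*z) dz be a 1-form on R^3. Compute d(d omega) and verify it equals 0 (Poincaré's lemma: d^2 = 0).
d(d omega) = 0

Step 1: d omega = sum_{i<j} (∂f_j/∂x_i - ∂f_i/∂x_j) dx_i ∧ dx_j:
  coeff of dx ∧ dy: 2*y + 3*z
  coeff of dx ∧ dz: 0
  coeff of dy ∧ dz: -3*x - y - 3*z - 1
Step 2: Apply d again to each 2-form coefficient. The only possible 3-form in R^3 is dx ∧ dy ∧ dz, with coefficient
  ∂(coeff of dy∧dz)/∂x - ∂(coeff of dx∧dz)/∂y + ∂(coeff of dx∧dy)/∂z
  = ∂/∂x (-3*x - y - 3*z - 1) - ∂/∂y (0) + ∂/∂z (2*y + 3*z).
Each of these terms simplifies to sums of mixed partials that cancel in pairs. The result is 0 (by equality of mixed partials for smooth functions — Schwarz / Clairaut).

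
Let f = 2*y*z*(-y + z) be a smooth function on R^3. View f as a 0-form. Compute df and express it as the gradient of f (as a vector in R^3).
df = (0) dx + (2*z*(-2*y + z)) dy + (2*y*(-y + 2*z)) dz; grad f = (0, 2*z*(-2*y + z), 2*y*(-y + 2*z))

For a 0-form f, d f = (∂f/∂x) dx + (∂f/∂y) dy + (∂f/∂z) dz. The components of the vector representation are exactly the entries of grad f in Cartesian coordinates:
  ∂f/∂x = 0
  ∂f/∂y = 2*z*(-2*y + z)
  ∂f/∂z = 2*y*(-y + 2*z).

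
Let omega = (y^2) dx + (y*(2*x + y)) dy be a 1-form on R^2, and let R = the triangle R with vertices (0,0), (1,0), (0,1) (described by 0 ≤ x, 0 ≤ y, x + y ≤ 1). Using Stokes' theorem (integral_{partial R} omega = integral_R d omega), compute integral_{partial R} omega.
integral_(partial R) omega = 0

Stokes: integral_partial_R omega = integral_R d omega with d omega = (∂Q/∂x - ∂P/∂y) dx ∧ dy.
  ∂Q/∂x = 2*y
  ∂P/∂y = 2*y
  integrand = ∂Q/∂x - ∂P/∂y = 0.
Integrating over R: integral_0^1 integral_0^{1-x} (0) dy dx = 0.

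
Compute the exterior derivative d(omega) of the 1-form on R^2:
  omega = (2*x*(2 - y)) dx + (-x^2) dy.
d(omega) = 0

For a 1-form omega = sum_i f_i dx_i, the exterior derivative is
  d(omega) = sum_{i < j} (∂f_j/∂x_i - ∂f_i/∂x_j) dx_i ∧ dx_j.

Assembling: d(omega) = 0.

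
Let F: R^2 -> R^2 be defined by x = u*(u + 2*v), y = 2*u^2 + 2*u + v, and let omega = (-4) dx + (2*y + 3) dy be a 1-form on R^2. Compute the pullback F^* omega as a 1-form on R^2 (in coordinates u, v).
F^* omega = (16*u^3 + 24*u^2 + 8*u*v + 12*u - 4*v + 6) du + (4*u^2 - 4*u + 2*v + 3) dv

Using F^*(f dg) = (f ∘ F) d(g ∘ F), substitute each coordinate x_i by F_i(u, v) in f_i, and replace dx_i by d F_i = (∂F_i/∂u) du + (∂F_i/∂v) dv.
  For the x component: f_1(F) = -4; d F_1 = (2*u + 2*v) du + (2*u) dv
  For the y component: f_2(F) = 4*u^2 + 4*u + 2*v + 3; d F_2 = (4*u + 2) du + (1) dv
Combining and collecting du, dv coefficients:
  coeff of du: 16*u^3 + 24*u^2 + 8*u*v + 12*u - 4*v + 6
  coeff of dv: 4*u^2 - 4*u + 2*v + 3
F^* omega = (16*u^3 + 24*u^2 + 8*u*v + 12*u - 4*v + 6) du + (4*u^2 - 4*u + 2*v + 3) dv.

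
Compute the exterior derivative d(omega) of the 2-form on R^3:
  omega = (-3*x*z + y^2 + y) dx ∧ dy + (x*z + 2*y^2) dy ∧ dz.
d(omega) = (-3*x + z) dx ∧ dy ∧ dz

For a 2-form omega = sum_{i<j} g_{ij} dx_i ∧ dx_j, the exterior derivative is
  d(omega) = sum_{i<j} d(g_{ij}) ∧ dx_i ∧ dx_j = sum_{i<j, k} (∂g_{ij}/∂x_k) dx_k ∧ dx_i ∧ dx_j.
Expand each term, using dx_k ∧ dx_i ∧ dx_j = sgn(permutation) dx_{(a)} ∧ dx_{(b)} ∧ dx_{(c)} with (a < b < c) sorted:
  d(-3*x*z + y^2 + y) includes (∂/∂z)(-3*x*z + y^2 + y) dz = (-3*x) dz, which multiplied by dx ∧ dy gives (-3*x) dx ∧ dy ∧ dz
  d(x*z + 2*y^2) includes (∂/∂x)(x*z + 2*y^2) dx = (z) dx, which multiplied by dy ∧ dz gives (z) dx ∧ dy ∧ dz
Collecting like 3-forms: d(omega) = (-3*x + z) dx ∧ dy ∧ dz.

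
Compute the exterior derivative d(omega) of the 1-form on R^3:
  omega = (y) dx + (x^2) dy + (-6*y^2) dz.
d(omega) = (2*x - 1) dx ∧ dy + (-12*y) dy ∧ dz

For a 1-form omega = sum_i f_i dx_i, the exterior derivative is
  d(omega) = sum_{i < j} (∂f_j/∂x_i - ∂f_i/∂x_j) dx_i ∧ dx_j.
  coefficient of dx ∧ dy: ∂f_2/∂x - ∂f_1/∂y = ∂(x^2)/∂x - ∂(y)/∂y = 2*x - 1
  coefficient of dy ∧ dz: ∂f_3/∂y - ∂f_2/∂z = ∂(-6*y^2)/∂y - ∂(x^2)/∂z = -12*y
Assembling: d(omega) = (2*x - 1) dx ∧ dy + (-12*y) dy ∧ dz.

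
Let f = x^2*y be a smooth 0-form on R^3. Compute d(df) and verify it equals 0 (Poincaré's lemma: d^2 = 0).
d(df) = 0

Step 1: df = sum_i (∂f/∂x_i) dx_i = (2*x*y) dx + (x^2) dy + (0) dz.
Step 2: Apply d again. Using the 1-form formula, the coefficient of dx ∧ dy in d(df) is ∂^2 f/∂x ∂y - ∂^2 f/∂y ∂x = (2*x) - (2*x) = 0 (equality of mixed partials for smooth f).
Similarly for dx ∧ dz and dy ∧ dz — all coefficients vanish. So d(df) = 0.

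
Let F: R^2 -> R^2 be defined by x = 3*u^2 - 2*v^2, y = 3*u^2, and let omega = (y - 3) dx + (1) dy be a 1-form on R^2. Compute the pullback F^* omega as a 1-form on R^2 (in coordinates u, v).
F^* omega = (18*u^3 - 12*u) du + (12*v*(1 - u^2)) dv

Using F^*(f dg) = (f ∘ F) d(g ∘ F), substitute each coordinate x_i by F_i(u, v) in f_i, and replace dx_i by d F_i = (∂F_i/∂u) du + (∂F_i/∂v) dv.
  For the x component: f_1(F) = 3*u^2 - 3; d F_1 = (6*u) du + (-4*v) dv
  For the y component: f_2(F) = 1; d F_2 = (6*u) du + (0) dv
Combining and collecting du, dv coefficients:
  coeff of du: 18*u^3 - 12*u
  coeff of dv: 12*v*(1 - u^2)
F^* omega = (18*u^3 - 12*u) du + (12*v*(1 - u^2)) dv.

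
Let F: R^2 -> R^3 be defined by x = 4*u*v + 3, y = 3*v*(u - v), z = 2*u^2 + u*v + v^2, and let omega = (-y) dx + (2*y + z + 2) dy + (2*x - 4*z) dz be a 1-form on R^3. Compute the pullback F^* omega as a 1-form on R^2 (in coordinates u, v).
F^* omega = (-32*u^3 + 14*u^2*v - 3*u*v^2 + 24*u - 7*v^3 + 12*v) du + (-2*u^3 - 15*u^2*v - 41*u*v^2 + 12*u + 22*v^3) dv

Using F^*(f dg) = (f ∘ F) d(g ∘ F), substitute each coordinate x_i by F_i(u, v) in f_i, and replace dx_i by d F_i = (∂F_i/∂u) du + (∂F_i/∂v) dv.
  For the x component: f_1(F) = 3*v*(-u + v); d F_1 = (4*v) du + (4*u) dv
  For the y component: f_2(F) = 2*u^2 + 7*u*v - 5*v^2 + 2; d F_2 = (3*v) du + (3*u - 6*v) dv
  For the z component: f_3(F) = -8*u^2 + 4*u*v - 4*v^2 + 6; d F_3 = (4*u + v) du + (u + 2*v) dv
Combining and collecting du, dv coefficients:
  coeff of du: -32*u^3 + 14*u^2*v - 3*u*v^2 + 24*u - 7*v^3 + 12*v
  coeff of dv: -2*u^3 - 15*u^2*v - 41*u*v^2 + 12*u + 22*v^3
F^* omega = (-32*u^3 + 14*u^2*v - 3*u*v^2 + 24*u - 7*v^3 + 12*v) du + (-2*u^3 - 15*u^2*v - 41*u*v^2 + 12*u + 22*v^3) dv.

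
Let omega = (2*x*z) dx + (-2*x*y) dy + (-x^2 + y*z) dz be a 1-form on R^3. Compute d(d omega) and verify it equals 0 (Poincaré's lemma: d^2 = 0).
d(d omega) = 0

Step 1: d omega = sum_{i<j} (∂f_j/∂x_i - ∂f_i/∂x_j) dx_i ∧ dx_j:
  coeff of dx ∧ dy: -2*y
  coeff of dx ∧ dz: -4*x
  coeff of dy ∧ dz: z
Step 2: Apply d again to each 2-form coefficient. The only possible 3-form in R^3 is dx ∧ dy ∧ dz, with coefficient
  ∂(coeff of dy∧dz)/∂x - ∂(coeff of dx∧dz)/∂y + ∂(coeff of dx∧dy)/∂z
  = ∂/∂x (z) - ∂/∂y (-4*x) + ∂/∂z (-2*y).
Each of these terms simplifies to sums of mixed partials that cancel in pairs. The result is 0 (by equality of mixed partials for smooth functions — Schwarz / Clairaut).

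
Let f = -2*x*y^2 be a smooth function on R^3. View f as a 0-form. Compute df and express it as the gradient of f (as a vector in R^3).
df = (-2*y^2) dx + (-4*x*y) dy + (0) dz; grad f = (-2*y^2, -4*x*y, 0)

For a 0-form f, d f = (∂f/∂x) dx + (∂f/∂y) dy + (∂f/∂z) dz. The components of the vector representation are exactly the entries of grad f in Cartesian coordinates:
  ∂f/∂x = -2*y^2
  ∂f/∂y = -4*x*y
  ∂f/∂z = 0.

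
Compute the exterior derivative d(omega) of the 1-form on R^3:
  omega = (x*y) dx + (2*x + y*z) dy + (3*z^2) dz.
d(omega) = (2 - x) dx ∧ dy + (-y) dy ∧ dz

For a 1-form omega = sum_i f_i dx_i, the exterior derivative is
  d(omega) = sum_{i < j} (∂f_j/∂x_i - ∂f_i/∂x_j) dx_i ∧ dx_j.
  coefficient of dx ∧ dy: ∂f_2/∂x - ∂f_1/∂y = ∂(2*x + y*z)/∂x - ∂(x*y)/∂y = 2 - x
  coefficient of dy ∧ dz: ∂f_3/∂y - ∂f_2/∂z = ∂(3*z^2)/∂y - ∂(2*x + y*z)/∂z = -y
Assembling: d(omega) = (2 - x) dx ∧ dy + (-y) dy ∧ dz.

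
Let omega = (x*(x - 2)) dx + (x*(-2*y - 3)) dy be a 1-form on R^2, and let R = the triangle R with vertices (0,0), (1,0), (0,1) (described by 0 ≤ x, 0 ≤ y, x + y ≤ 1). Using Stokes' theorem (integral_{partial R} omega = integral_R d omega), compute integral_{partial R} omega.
integral_(partial R) omega = -11/6

Stokes: integral_partial_R omega = integral_R d omega with d omega = (∂Q/∂x - ∂P/∂y) dx ∧ dy.
  ∂Q/∂x = -2*y - 3
  ∂P/∂y = 0
  integrand = ∂Q/∂x - ∂P/∂y = -2*y - 3.
Integrating over R: integral_0^1 integral_0^{1-x} (-2*y - 3) dy dx = -11/6.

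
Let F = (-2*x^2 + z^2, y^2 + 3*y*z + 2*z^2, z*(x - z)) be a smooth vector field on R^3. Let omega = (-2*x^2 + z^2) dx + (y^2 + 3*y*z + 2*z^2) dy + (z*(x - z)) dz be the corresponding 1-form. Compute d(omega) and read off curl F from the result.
d(omega) = (-3*y - 4*z) dy ∧ dz + (z) dz ∧ dx + (0) dx ∧ dy; curl F = (-3*y - 4*z, z, 0)

d omega = sum_{i<j} (∂f_j/∂x_i - ∂f_i/∂x_j) dx_i ∧ dx_j. Under the identification (dy ∧ dz, dz ∧ dx, dx ∧ dy) ↔ (e_x, e_y, e_z), the coefficients are exactly the components of curl F. Compute:
  ∂R/∂y - ∂Q/∂z = (0) - (3*y + 4*z) = -3*y - 4*z
  ∂P/∂z - ∂R/∂x = (2*z) - (z) = z
  ∂Q/∂x - ∂P/∂y = (0) - (0) = 0.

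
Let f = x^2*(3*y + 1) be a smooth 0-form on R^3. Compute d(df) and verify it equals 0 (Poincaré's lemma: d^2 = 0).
d(df) = 0

Step 1: df = sum_i (∂f/∂x_i) dx_i = (2*x*(3*y + 1)) dx + (3*x^2) dy + (0) dz.
Step 2: Apply d again. Using the 1-form formula, the coefficient of dx ∧ dy in d(df) is ∂^2 f/∂x ∂y - ∂^2 f/∂y ∂x = (6*x) - (6*x) = 0 (equality of mixed partials for smooth f).
Similarly for dx ∧ dz and dy ∧ dz — all coefficients vanish. So d(df) = 0.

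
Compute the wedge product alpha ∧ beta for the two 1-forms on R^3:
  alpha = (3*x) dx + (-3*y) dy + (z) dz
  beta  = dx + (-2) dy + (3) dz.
alpha ∧ beta = (-6*x + 3*y) dx ∧ dy + (9*x - z) dx ∧ dz + (-9*y + 2*z) dy ∧ dz

Distribute the wedge, using dx_i ∧ dx_j = -dx_j ∧ dx_i and dx_i ∧ dx_i = 0. For each pair (i, j) with i < j, the coefficient of dx_i ∧ dx_j in alpha ∧ beta is (alpha_i * beta_j - alpha_j * beta_i). Collecting: alpha ∧ beta = (-6*x + 3*y) dx ∧ dy + (9*x - z) dx ∧ dz + (-9*y + 2*z) dy ∧ dz.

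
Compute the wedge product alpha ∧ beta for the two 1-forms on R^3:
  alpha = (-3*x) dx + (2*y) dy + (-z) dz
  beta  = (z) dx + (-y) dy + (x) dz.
alpha ∧ beta = (y*(3*x - 2*z)) dx ∧ dy + (-3*x^2 + z^2) dx ∧ dz + (y*(2*x - z)) dy ∧ dz

Distribute the wedge, using dx_i ∧ dx_j = -dx_j ∧ dx_i and dx_i ∧ dx_i = 0. For each pair (i, j) with i < j, the coefficient of dx_i ∧ dx_j in alpha ∧ beta is (alpha_i * beta_j - alpha_j * beta_i). Collecting: alpha ∧ beta = (y*(3*x - 2*z)) dx ∧ dy + (-3*x^2 + z^2) dx ∧ dz + (y*(2*x - z)) dy ∧ dz.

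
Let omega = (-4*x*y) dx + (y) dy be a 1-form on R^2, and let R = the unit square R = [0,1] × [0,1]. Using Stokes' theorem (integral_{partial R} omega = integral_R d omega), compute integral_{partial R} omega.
integral_(partial R) omega = 2

Stokes: integral_partial_R omega = integral_R d omega with d omega = (∂Q/∂x - ∂P/∂y) dx ∧ dy.
  ∂Q/∂x = 0
  ∂P/∂y = -4*x
  integrand = ∂Q/∂x - ∂P/∂y = 4*x.
Integrating over R: integral_0^1 integral_0^1 (4*x) dx dy = 2.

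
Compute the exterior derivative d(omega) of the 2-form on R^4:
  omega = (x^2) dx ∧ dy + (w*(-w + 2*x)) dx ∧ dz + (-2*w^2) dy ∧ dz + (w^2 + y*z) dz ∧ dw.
d(omega) = (-2*w + 2*x) dx ∧ dz ∧ dw + (-4*w + z) dy ∧ dz ∧ dw

For a 2-form omega = sum_{i<j} g_{ij} dx_i ∧ dx_j, the exterior derivative is
  d(omega) = sum_{i<j} d(g_{ij}) ∧ dx_i ∧ dx_j = sum_{i<j, k} (∂g_{ij}/∂x_k) dx_k ∧ dx_i ∧ dx_j.
Expand each term, using dx_k ∧ dx_i ∧ dx_j = sgn(permutation) dx_{(a)} ∧ dx_{(b)} ∧ dx_{(c)} with (a < b < c) sorted:
  d(w*(-w + 2*x)) includes (∂/∂w)(w*(-w + 2*x)) dw = (-2*w + 2*x) dw, which multiplied by dx ∧ dz gives (-2*w + 2*x) dx ∧ dz ∧ dw
  d(-2*w^2) includes (∂/∂w)(-2*w^2) dw = (-4*w) dw, which multiplied by dy ∧ dz gives (-4*w) dy ∧ dz ∧ dw
  d(w^2 + y*z) includes (∂/∂y)(w^2 + y*z) dy = (z) dy, which multiplied by dz ∧ dw gives (z) dy ∧ dz ∧ dw
Collecting like 3-forms: d(omega) = (-2*w + 2*x) dx ∧ dz ∧ dw + (-4*w + z) dy ∧ dz ∧ dw.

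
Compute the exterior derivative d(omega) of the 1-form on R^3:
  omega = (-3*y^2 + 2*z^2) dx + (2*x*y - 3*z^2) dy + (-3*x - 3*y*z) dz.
d(omega) = (8*y) dx ∧ dy + (-4*z - 3) dx ∧ dz + (3*z) dy ∧ dz

For a 1-form omega = sum_i f_i dx_i, the exterior derivative is
  d(omega) = sum_{i < j} (∂f_j/∂x_i - ∂f_i/∂x_j) dx_i ∧ dx_j.
  coefficient of dx ∧ dy: ∂f_2/∂x - ∂f_1/∂y = ∂(2*x*y - 3*z^2)/∂x - ∂(-3*y^2 + 2*z^2)/∂y = 8*y
  coefficient of dx ∧ dz: ∂f_3/∂x - ∂f_1/∂z = ∂(-3*x - 3*y*z)/∂x - ∂(-3*y^2 + 2*z^2)/∂z = -4*z - 3
  coefficient of dy ∧ dz: ∂f_3/∂y - ∂f_2/∂z = ∂(-3*x - 3*y*z)/∂y - ∂(2*x*y - 3*z^2)/∂z = 3*z
Assembling: d(omega) = (8*y) dx ∧ dy + (-4*z - 3) dx ∧ dz + (3*z) dy ∧ dz.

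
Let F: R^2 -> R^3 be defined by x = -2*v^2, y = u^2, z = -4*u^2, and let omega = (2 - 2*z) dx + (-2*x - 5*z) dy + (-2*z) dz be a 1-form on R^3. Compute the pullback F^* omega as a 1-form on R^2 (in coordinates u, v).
F^* omega = (8*u*(-3*u^2 + v^2)) du + (8*v*(-4*u^2 - 1)) dv

Using F^*(f dg) = (f ∘ F) d(g ∘ F), substitute each coordinate x_i by F_i(u, v) in f_i, and replace dx_i by d F_i = (∂F_i/∂u) du + (∂F_i/∂v) dv.
  For the x component: f_1(F) = 8*u^2 + 2; d F_1 = (0) du + (-4*v) dv
  For the y component: f_2(F) = 20*u^2 + 4*v^2; d F_2 = (2*u) du + (0) dv
  For the z component: f_3(F) = 8*u^2; d F_3 = (-8*u) du + (0) dv
Combining and collecting du, dv coefficients:
  coeff of du: 8*u*(-3*u^2 + v^2)
  coeff of dv: 8*v*(-4*u^2 - 1)
F^* omega = (8*u*(-3*u^2 + v^2)) du + (8*v*(-4*u^2 - 1)) dv.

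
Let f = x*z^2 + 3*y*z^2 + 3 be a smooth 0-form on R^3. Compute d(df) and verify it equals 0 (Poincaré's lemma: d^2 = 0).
d(df) = 0

Step 1: df = sum_i (∂f/∂x_i) dx_i = (z^2) dx + (3*z^2) dy + (2*z*(x + 3*y)) dz.
Step 2: Apply d again. Using the 1-form formula, the coefficient of dx ∧ dy in d(df) is ∂^2 f/∂x ∂y - ∂^2 f/∂y ∂x = (0) - (0) = 0 (equality of mixed partials for smooth f).
Similarly for dx ∧ dz and dy ∧ dz — all coefficients vanish. So d(df) = 0.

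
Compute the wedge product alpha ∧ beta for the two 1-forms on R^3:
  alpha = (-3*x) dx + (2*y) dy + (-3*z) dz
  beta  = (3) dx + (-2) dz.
alpha ∧ beta = (6*x + 9*z) dx ∧ dz + (-6*y) dx ∧ dy + (-4*y) dy ∧ dz

Distribute the wedge, using dx_i ∧ dx_j = -dx_j ∧ dx_i and dx_i ∧ dx_i = 0. For each pair (i, j) with i < j, the coefficient of dx_i ∧ dx_j in alpha ∧ beta is (alpha_i * beta_j - alpha_j * beta_i). Collecting: alpha ∧ beta = (6*x + 9*z) dx ∧ dz + (-6*y) dx ∧ dy + (-4*y) dy ∧ dz.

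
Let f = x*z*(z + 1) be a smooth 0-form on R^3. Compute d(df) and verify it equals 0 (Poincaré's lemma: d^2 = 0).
d(df) = 0

Step 1: df = sum_i (∂f/∂x_i) dx_i = (z*(z + 1)) dx + (0) dy + (x*(2*z + 1)) dz.
Step 2: Apply d again. Using the 1-form formula, the coefficient of dx ∧ dy in d(df) is ∂^2 f/∂x ∂y - ∂^2 f/∂y ∂x = (0) - (0) = 0 (equality of mixed partials for smooth f).
Similarly for dx ∧ dz and dy ∧ dz — all coefficients vanish. So d(df) = 0.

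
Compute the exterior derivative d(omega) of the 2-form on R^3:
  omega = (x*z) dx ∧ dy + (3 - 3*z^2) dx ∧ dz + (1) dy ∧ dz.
d(omega) = (x) dx ∧ dy ∧ dz

For a 2-form omega = sum_{i<j} g_{ij} dx_i ∧ dx_j, the exterior derivative is
  d(omega) = sum_{i<j} d(g_{ij}) ∧ dx_i ∧ dx_j = sum_{i<j, k} (∂g_{ij}/∂x_k) dx_k ∧ dx_i ∧ dx_j.
Expand each term, using dx_k ∧ dx_i ∧ dx_j = sgn(permutation) dx_{(a)} ∧ dx_{(b)} ∧ dx_{(c)} with (a < b < c) sorted:
  d(x*z) includes (∂/∂z)(x*z) dz = (x) dz, which multiplied by dx ∧ dy gives (x) dx ∧ dy ∧ dz
Collecting like 3-forms: d(omega) = (x) dx ∧ dy ∧ dz.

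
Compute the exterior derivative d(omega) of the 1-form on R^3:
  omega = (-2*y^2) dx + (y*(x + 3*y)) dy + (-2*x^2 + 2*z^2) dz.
d(omega) = (5*y) dx ∧ dy + (-4*x) dx ∧ dz

For a 1-form omega = sum_i f_i dx_i, the exterior derivative is
  d(omega) = sum_{i < j} (∂f_j/∂x_i - ∂f_i/∂x_j) dx_i ∧ dx_j.
  coefficient of dx ∧ dy: ∂f_2/∂x - ∂f_1/∂y = ∂(y*(x + 3*y))/∂x - ∂(-2*y^2)/∂y = 5*y
  coefficient of dx ∧ dz: ∂f_3/∂x - ∂f_1/∂z = ∂(-2*x^2 + 2*z^2)/∂x - ∂(-2*y^2)/∂z = -4*x
Assembling: d(omega) = (5*y) dx ∧ dy + (-4*x) dx ∧ dz.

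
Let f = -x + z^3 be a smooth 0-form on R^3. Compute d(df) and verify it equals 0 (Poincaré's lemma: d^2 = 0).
d(df) = 0

Step 1: df = sum_i (∂f/∂x_i) dx_i = (-1) dx + (0) dy + (3*z^2) dz.
Step 2: Apply d again. Using the 1-form formula, the coefficient of dx ∧ dy in d(df) is ∂^2 f/∂x ∂y - ∂^2 f/∂y ∂x = (0) - (0) = 0 (equality of mixed partials for smooth f).
Similarly for dx ∧ dz and dy ∧ dz — all coefficients vanish. So d(df) = 0.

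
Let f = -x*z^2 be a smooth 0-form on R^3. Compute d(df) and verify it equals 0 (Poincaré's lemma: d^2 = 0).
d(df) = 0

Step 1: df = sum_i (∂f/∂x_i) dx_i = (-z^2) dx + (0) dy + (-2*x*z) dz.
Step 2: Apply d again. Using the 1-form formula, the coefficient of dx ∧ dy in d(df) is ∂^2 f/∂x ∂y - ∂^2 f/∂y ∂x = (0) - (0) = 0 (equality of mixed partials for smooth f).
Similarly for dx ∧ dz and dy ∧ dz — all coefficients vanish. So d(df) = 0.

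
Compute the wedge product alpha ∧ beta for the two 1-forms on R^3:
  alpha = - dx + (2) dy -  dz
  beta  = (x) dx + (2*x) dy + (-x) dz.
alpha ∧ beta = (-4*x) dx ∧ dy + (2*x) dx ∧ dz

Distribute the wedge, using dx_i ∧ dx_j = -dx_j ∧ dx_i and dx_i ∧ dx_i = 0. For each pair (i, j) with i < j, the coefficient of dx_i ∧ dx_j in alpha ∧ beta is (alpha_i * beta_j - alpha_j * beta_i). Collecting: alpha ∧ beta = (-4*x) dx ∧ dy + (2*x) dx ∧ dz.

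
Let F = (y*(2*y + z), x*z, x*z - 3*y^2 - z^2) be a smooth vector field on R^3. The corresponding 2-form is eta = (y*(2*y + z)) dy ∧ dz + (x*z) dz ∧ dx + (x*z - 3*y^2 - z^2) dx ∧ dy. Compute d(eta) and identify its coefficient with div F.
d(eta) = (x - 2*z) dx ∧ dy ∧ dz; div F = x - 2*z

For a 2-form in R^3 of the form above, applying d gives a 3-form with coefficient ∂P/∂x + ∂Q/∂y + ∂R/∂z:
  ∂P/∂x = 0
  ∂Q/∂y = 0
  ∂R/∂z = x - 2*z
Sum = x - 2*z, which is exactly div F.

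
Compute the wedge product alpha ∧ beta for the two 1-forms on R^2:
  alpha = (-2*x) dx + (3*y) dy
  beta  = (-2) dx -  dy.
alpha ∧ beta = (2*x + 6*y) dx ∧ dy

Distribute the wedge, using dx_i ∧ dx_j = -dx_j ∧ dx_i and dx_i ∧ dx_i = 0. For each pair (i, j) with i < j, the coefficient of dx_i ∧ dx_j in alpha ∧ beta is (alpha_i * beta_j - alpha_j * beta_i). Collecting: alpha ∧ beta = (2*x + 6*y) dx ∧ dy.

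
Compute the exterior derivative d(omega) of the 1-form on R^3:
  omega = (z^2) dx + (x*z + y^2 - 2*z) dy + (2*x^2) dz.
d(omega) = (z) dx ∧ dy + (4*x - 2*z) dx ∧ dz + (2 - x) dy ∧ dz

For a 1-form omega = sum_i f_i dx_i, the exterior derivative is
  d(omega) = sum_{i < j} (∂f_j/∂x_i - ∂f_i/∂x_j) dx_i ∧ dx_j.
  coefficient of dx ∧ dy: ∂f_2/∂x - ∂f_1/∂y = ∂(x*z + y^2 - 2*z)/∂x - ∂(z^2)/∂y = z
  coefficient of dx ∧ dz: ∂f_3/∂x - ∂f_1/∂z = ∂(2*x^2)/∂x - ∂(z^2)/∂z = 4*x - 2*z
  coefficient of dy ∧ dz: ∂f_3/∂y - ∂f_2/∂z = ∂(2*x^2)/∂y - ∂(x*z + y^2 - 2*z)/∂z = 2 - x
Assembling: d(omega) = (z) dx ∧ dy + (4*x - 2*z) dx ∧ dz + (2 - x) dy ∧ dz.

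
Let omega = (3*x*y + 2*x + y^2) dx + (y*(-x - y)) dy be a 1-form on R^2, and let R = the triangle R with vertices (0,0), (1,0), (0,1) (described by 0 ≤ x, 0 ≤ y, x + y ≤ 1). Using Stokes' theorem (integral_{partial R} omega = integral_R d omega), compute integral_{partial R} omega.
integral_(partial R) omega = -1

Stokes: integral_partial_R omega = integral_R d omega with d omega = (∂Q/∂x - ∂P/∂y) dx ∧ dy.
  ∂Q/∂x = -y
  ∂P/∂y = 3*x + 2*y
  integrand = ∂Q/∂x - ∂P/∂y = -3*x - 3*y.
Integrating over R: integral_0^1 integral_0^{1-x} (-3*x - 3*y) dy dx = -1.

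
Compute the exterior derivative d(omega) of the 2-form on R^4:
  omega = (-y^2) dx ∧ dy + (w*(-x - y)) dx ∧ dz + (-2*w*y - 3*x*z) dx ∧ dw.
d(omega) = (w) dx ∧ dy ∧ dz + (2*x - y) dx ∧ dz ∧ dw + (2*w) dx ∧ dy ∧ dw

For a 2-form omega = sum_{i<j} g_{ij} dx_i ∧ dx_j, the exterior derivative is
  d(omega) = sum_{i<j} d(g_{ij}) ∧ dx_i ∧ dx_j = sum_{i<j, k} (∂g_{ij}/∂x_k) dx_k ∧ dx_i ∧ dx_j.
Expand each term, using dx_k ∧ dx_i ∧ dx_j = sgn(permutation) dx_{(a)} ∧ dx_{(b)} ∧ dx_{(c)} with (a < b < c) sorted:
  d(w*(-x - y)) includes (∂/∂y)(w*(-x - y)) dy = (-w) dy, which multiplied by dx ∧ dz gives (w) dx ∧ dy ∧ dz
  d(w*(-x - y)) includes (∂/∂w)(w*(-x - y)) dw = (-x - y) dw, which multiplied by dx ∧ dz gives (-x - y) dx ∧ dz ∧ dw
  d(-2*w*y - 3*x*z) includes (∂/∂y)(-2*w*y - 3*x*z) dy = (-2*w) dy, which multiplied by dx ∧ dw gives (2*w) dx ∧ dy ∧ dw
  d(-2*w*y - 3*x*z) includes (∂/∂z)(-2*w*y - 3*x*z) dz = (-3*x) dz, which multiplied by dx ∧ dw gives (3*x) dx ∧ dz ∧ dw
Collecting like 3-forms: d(omega) = (w) dx ∧ dy ∧ dz + (2*x - y) dx ∧ dz ∧ dw + (2*w) dx ∧ dy ∧ dw.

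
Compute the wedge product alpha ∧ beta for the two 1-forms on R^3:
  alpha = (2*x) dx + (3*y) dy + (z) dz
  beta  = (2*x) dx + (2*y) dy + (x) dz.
alpha ∧ beta = (-2*x*y) dx ∧ dy + (2*x*(x - z)) dx ∧ dz + (y*(3*x - 2*z)) dy ∧ dz

Distribute the wedge, using dx_i ∧ dx_j = -dx_j ∧ dx_i and dx_i ∧ dx_i = 0. For each pair (i, j) with i < j, the coefficient of dx_i ∧ dx_j in alpha ∧ beta is (alpha_i * beta_j - alpha_j * beta_i). Collecting: alpha ∧ beta = (-2*x*y) dx ∧ dy + (2*x*(x - z)) dx ∧ dz + (y*(3*x - 2*z)) dy ∧ dz.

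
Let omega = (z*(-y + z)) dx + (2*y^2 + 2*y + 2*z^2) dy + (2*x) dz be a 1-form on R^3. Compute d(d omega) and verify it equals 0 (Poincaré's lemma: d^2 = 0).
d(d omega) = 0

Step 1: d omega = sum_{i<j} (∂f_j/∂x_i - ∂f_i/∂x_j) dx_i ∧ dx_j:
  coeff of dx ∧ dy: z
  coeff of dx ∧ dz: y - 2*z + 2
  coeff of dy ∧ dz: -4*z
Step 2: Apply d again to each 2-form coefficient. The only possible 3-form in R^3 is dx ∧ dy ∧ dz, with coefficient
  ∂(coeff of dy∧dz)/∂x - ∂(coeff of dx∧dz)/∂y + ∂(coeff of dx∧dy)/∂z
  = ∂/∂x (-4*z) - ∂/∂y (y - 2*z + 2) + ∂/∂z (z).
Each of these terms simplifies to sums of mixed partials that cancel in pairs. The result is 0 (by equality of mixed partials for smooth functions — Schwarz / Clairaut).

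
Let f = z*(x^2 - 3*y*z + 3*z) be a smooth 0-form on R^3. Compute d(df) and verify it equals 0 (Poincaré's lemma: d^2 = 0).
d(df) = 0

Step 1: df = sum_i (∂f/∂x_i) dx_i = (2*x*z) dx + (-3*z^2) dy + (x^2 - 6*y*z + 6*z) dz.
Step 2: Apply d again. Using the 1-form formula, the coefficient of dx ∧ dy in d(df) is ∂^2 f/∂x ∂y - ∂^2 f/∂y ∂x = (0) - (0) = 0 (equality of mixed partials for smooth f).
Similarly for dx ∧ dz and dy ∧ dz — all coefficients vanish. So d(df) = 0.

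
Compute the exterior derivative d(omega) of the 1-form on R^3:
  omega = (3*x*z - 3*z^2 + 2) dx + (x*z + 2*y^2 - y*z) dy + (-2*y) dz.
d(omega) = (z) dx ∧ dy + (-3*x + 6*z) dx ∧ dz + (-x + y - 2) dy ∧ dz

For a 1-form omega = sum_i f_i dx_i, the exterior derivative is
  d(omega) = sum_{i < j} (∂f_j/∂x_i - ∂f_i/∂x_j) dx_i ∧ dx_j.
  coefficient of dx ∧ dy: ∂f_2/∂x - ∂f_1/∂y = ∂(x*z + 2*y^2 - y*z)/∂x - ∂(3*x*z - 3*z^2 + 2)/∂y = z
  coefficient of dx ∧ dz: ∂f_3/∂x - ∂f_1/∂z = ∂(-2*y)/∂x - ∂(3*x*z - 3*z^2 + 2)/∂z = -3*x + 6*z
  coefficient of dy ∧ dz: ∂f_3/∂y - ∂f_2/∂z = ∂(-2*y)/∂y - ∂(x*z + 2*y^2 - y*z)/∂z = -x + y - 2
Assembling: d(omega) = (z) dx ∧ dy + (-3*x + 6*z) dx ∧ dz + (-x + y - 2) dy ∧ dz.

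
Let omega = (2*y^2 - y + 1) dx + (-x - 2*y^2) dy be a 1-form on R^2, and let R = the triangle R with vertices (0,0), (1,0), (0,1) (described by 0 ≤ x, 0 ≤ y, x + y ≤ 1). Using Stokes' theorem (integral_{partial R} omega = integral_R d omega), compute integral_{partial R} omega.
integral_(partial R) omega = -2/3

Stokes: integral_partial_R omega = integral_R d omega with d omega = (∂Q/∂x - ∂P/∂y) dx ∧ dy.
  ∂Q/∂x = -1
  ∂P/∂y = 4*y - 1
  integrand = ∂Q/∂x - ∂P/∂y = -4*y.
Integrating over R: integral_0^1 integral_0^{1-x} (-4*y) dy dx = -2/3.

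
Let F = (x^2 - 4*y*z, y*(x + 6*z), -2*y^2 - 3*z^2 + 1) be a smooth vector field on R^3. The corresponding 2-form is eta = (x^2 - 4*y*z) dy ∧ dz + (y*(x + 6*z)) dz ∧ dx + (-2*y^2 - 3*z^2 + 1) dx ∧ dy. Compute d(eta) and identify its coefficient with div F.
d(eta) = (3*x) dx ∧ dy ∧ dz; div F = 3*x

For a 2-form in R^3 of the form above, applying d gives a 3-form with coefficient ∂P/∂x + ∂Q/∂y + ∂R/∂z:
  ∂P/∂x = 2*x
  ∂Q/∂y = x + 6*z
  ∂R/∂z = -6*z
Sum = 3*x, which is exactly div F.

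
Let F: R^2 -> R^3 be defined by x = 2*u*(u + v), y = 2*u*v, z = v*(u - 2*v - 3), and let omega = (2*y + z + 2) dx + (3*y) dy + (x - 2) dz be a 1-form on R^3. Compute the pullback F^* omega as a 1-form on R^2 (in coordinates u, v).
F^* omega = (22*u^2*v + 16*u*v^2 - 12*u*v + 8*u - 4*v^3 - 6*v^2 + 2*v) du + (2*u^3 + 16*u^2*v - 6*u^2 - 12*u*v^2 - 12*u*v + 2*u + 8*v + 6) dv

Using F^*(f dg) = (f ∘ F) d(g ∘ F), substitute each coordinate x_i by F_i(u, v) in f_i, and replace dx_i by d F_i = (∂F_i/∂u) du + (∂F_i/∂v) dv.
  For the x component: f_1(F) = 5*u*v - 2*v^2 - 3*v + 2; d F_1 = (4*u + 2*v) du + (2*u) dv
  For the y component: f_2(F) = 6*u*v; d F_2 = (2*v) du + (2*u) dv
  For the z component: f_3(F) = 2*u^2 + 2*u*v - 2; d F_3 = (v) du + (u - 4*v - 3) dv
Combining and collecting du, dv coefficients:
  coeff of du: 22*u^2*v + 16*u*v^2 - 12*u*v + 8*u - 4*v^3 - 6*v^2 + 2*v
  coeff of dv: 2*u^3 + 16*u^2*v - 6*u^2 - 12*u*v^2 - 12*u*v + 2*u + 8*v + 6
F^* omega = (22*u^2*v + 16*u*v^2 - 12*u*v + 8*u - 4*v^3 - 6*v^2 + 2*v) du + (2*u^3 + 16*u^2*v - 6*u^2 - 12*u*v^2 - 12*u*v + 2*u + 8*v + 6) dv.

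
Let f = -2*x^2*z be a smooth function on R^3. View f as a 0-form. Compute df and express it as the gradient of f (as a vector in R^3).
df = (-4*x*z) dx + (0) dy + (-2*x^2) dz; grad f = (-4*x*z, 0, -2*x^2)

For a 0-form f, d f = (∂f/∂x) dx + (∂f/∂y) dy + (∂f/∂z) dz. The components of the vector representation are exactly the entries of grad f in Cartesian coordinates:
  ∂f/∂x = -4*x*z
  ∂f/∂y = 0
  ∂f/∂z = -2*x^2.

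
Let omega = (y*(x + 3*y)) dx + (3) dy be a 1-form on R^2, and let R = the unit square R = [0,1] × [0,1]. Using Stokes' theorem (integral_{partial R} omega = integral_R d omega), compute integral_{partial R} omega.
integral_(partial R) omega = -7/2

Stokes: integral_partial_R omega = integral_R d omega with d omega = (∂Q/∂x - ∂P/∂y) dx ∧ dy.
  ∂Q/∂x = 0
  ∂P/∂y = x + 6*y
  integrand = ∂Q/∂x - ∂P/∂y = -x - 6*y.
Integrating over R: integral_0^1 integral_0^1 (-x - 6*y) dx dy = -7/2.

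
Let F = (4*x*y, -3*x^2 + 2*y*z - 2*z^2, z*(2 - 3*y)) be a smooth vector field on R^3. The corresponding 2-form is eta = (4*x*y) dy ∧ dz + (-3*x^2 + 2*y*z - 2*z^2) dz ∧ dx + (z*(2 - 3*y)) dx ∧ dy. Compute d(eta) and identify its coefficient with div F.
d(eta) = (y + 2*z + 2) dx ∧ dy ∧ dz; div F = y + 2*z + 2

For a 2-form in R^3 of the form above, applying d gives a 3-form with coefficient ∂P/∂x + ∂Q/∂y + ∂R/∂z:
  ∂P/∂x = 4*y
  ∂Q/∂y = 2*z
  ∂R/∂z = 2 - 3*y
Sum = y + 2*z + 2, which is exactly div F.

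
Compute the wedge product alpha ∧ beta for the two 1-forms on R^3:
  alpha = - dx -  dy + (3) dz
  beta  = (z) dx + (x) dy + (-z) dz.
alpha ∧ beta = (-x + z) dx ∧ dy + (-2*z) dx ∧ dz + (-3*x + z) dy ∧ dz

Distribute the wedge, using dx_i ∧ dx_j = -dx_j ∧ dx_i and dx_i ∧ dx_i = 0. For each pair (i, j) with i < j, the coefficient of dx_i ∧ dx_j in alpha ∧ beta is (alpha_i * beta_j - alpha_j * beta_i). Collecting: alpha ∧ beta = (-x + z) dx ∧ dy + (-2*z) dx ∧ dz + (-3*x + z) dy ∧ dz.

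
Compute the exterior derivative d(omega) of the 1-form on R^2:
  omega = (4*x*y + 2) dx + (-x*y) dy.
d(omega) = (-4*x - y) dx ∧ dy

For a 1-form omega = sum_i f_i dx_i, the exterior derivative is
  d(omega) = sum_{i < j} (∂f_j/∂x_i - ∂f_i/∂x_j) dx_i ∧ dx_j.
  coefficient of dx ∧ dy: ∂f_2/∂x - ∂f_1/∂y = ∂(-x*y)/∂x - ∂(4*x*y + 2)/∂y = -4*x - y
Assembling: d(omega) = (-4*x - y) dx ∧ dy.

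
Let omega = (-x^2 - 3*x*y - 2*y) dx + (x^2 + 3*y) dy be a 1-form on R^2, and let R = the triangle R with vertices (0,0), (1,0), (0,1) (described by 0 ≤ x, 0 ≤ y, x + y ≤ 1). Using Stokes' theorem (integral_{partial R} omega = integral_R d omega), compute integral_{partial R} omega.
integral_(partial R) omega = 11/6

Stokes: integral_partial_R omega = integral_R d omega with d omega = (∂Q/∂x - ∂P/∂y) dx ∧ dy.
  ∂Q/∂x = 2*x
  ∂P/∂y = -3*x - 2
  integrand = ∂Q/∂x - ∂P/∂y = 5*x + 2.
Integrating over R: integral_0^1 integral_0^{1-x} (5*x + 2) dy dx = 11/6.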